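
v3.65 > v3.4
True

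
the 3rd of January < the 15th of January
True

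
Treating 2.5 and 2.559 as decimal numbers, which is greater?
2.559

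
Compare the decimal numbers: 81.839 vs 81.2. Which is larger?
81.839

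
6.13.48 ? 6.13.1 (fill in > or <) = >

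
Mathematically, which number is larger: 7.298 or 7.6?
7.6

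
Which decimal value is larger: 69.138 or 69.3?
69.3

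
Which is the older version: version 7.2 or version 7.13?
version 7.2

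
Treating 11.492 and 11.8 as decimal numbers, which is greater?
11.8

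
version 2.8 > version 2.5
True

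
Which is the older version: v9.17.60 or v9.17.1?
v9.17.1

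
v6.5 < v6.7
True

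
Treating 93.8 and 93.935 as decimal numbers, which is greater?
93.935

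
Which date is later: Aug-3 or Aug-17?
Aug-17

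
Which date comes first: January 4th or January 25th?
January 4th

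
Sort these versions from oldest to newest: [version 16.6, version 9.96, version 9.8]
[version 9.8, version 9.96, version 16.6]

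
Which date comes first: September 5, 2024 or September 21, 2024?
September 5, 2024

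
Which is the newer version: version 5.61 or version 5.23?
version 5.61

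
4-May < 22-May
True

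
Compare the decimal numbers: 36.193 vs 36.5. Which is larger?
36.5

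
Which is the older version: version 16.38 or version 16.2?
version 16.2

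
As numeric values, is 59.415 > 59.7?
False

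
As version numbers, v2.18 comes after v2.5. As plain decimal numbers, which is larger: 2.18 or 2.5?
2.5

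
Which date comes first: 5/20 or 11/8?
5/20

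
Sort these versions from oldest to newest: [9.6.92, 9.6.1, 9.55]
[9.6.1, 9.6.92, 9.55]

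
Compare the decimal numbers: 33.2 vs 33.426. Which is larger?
33.426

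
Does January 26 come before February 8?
Yes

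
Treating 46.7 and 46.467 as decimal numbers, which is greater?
46.7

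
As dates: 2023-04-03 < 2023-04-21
True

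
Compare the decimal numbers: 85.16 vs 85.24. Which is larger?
85.24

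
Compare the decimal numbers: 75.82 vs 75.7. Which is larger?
75.82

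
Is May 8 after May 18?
No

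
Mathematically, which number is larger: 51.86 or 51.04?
51.86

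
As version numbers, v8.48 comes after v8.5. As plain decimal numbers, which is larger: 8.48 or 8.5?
8.5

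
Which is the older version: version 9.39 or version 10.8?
version 9.39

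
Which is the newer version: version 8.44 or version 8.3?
version 8.44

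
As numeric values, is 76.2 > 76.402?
False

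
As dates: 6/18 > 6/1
True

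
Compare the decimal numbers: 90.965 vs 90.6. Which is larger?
90.965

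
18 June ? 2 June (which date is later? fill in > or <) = >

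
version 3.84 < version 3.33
False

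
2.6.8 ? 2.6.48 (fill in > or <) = <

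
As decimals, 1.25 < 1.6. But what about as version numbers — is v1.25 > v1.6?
True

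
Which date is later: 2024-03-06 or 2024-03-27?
2024-03-27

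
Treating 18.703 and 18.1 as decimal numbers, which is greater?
18.703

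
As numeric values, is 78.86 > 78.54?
True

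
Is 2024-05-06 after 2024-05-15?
No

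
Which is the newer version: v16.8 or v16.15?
v16.15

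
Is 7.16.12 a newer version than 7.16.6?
Yes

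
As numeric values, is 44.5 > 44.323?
True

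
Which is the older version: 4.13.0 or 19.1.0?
4.13.0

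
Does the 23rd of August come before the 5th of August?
No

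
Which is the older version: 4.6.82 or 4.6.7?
4.6.7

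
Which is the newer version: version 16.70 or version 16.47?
version 16.70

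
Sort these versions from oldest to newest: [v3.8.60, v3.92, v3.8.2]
[v3.8.2, v3.8.60, v3.92]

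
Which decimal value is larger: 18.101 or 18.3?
18.3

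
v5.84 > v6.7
False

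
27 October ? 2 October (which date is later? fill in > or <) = >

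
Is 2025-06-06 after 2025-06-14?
No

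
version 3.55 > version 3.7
True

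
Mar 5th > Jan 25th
True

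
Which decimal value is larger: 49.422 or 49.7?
49.7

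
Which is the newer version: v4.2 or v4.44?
v4.44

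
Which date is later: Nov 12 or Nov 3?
Nov 12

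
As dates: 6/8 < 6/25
True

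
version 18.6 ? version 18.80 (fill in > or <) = <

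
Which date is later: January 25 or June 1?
June 1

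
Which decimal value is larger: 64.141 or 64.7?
64.7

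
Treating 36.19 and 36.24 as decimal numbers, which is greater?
36.24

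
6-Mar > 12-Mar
False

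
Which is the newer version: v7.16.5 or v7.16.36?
v7.16.36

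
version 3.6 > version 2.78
True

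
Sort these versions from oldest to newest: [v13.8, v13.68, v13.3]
[v13.3, v13.8, v13.68]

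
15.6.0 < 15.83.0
True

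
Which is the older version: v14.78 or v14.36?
v14.36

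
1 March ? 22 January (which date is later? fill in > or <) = >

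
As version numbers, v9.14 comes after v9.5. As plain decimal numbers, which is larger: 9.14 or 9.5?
9.5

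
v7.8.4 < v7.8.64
True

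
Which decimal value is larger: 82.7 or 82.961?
82.961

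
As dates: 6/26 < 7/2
True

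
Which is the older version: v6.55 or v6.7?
v6.7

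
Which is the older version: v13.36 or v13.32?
v13.32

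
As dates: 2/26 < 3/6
True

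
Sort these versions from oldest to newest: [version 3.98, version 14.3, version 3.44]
[version 3.44, version 3.98, version 14.3]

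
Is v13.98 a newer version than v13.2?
Yes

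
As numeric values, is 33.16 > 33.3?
False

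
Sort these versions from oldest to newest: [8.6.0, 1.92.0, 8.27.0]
[1.92.0, 8.6.0, 8.27.0]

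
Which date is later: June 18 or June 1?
June 18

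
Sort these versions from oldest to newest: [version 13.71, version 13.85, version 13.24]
[version 13.24, version 13.71, version 13.85]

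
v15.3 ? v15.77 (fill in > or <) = <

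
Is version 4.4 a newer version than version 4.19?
No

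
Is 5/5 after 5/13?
No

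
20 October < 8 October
False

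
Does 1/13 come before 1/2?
No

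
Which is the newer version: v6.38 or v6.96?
v6.96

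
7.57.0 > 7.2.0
True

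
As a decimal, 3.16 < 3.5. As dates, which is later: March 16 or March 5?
March 16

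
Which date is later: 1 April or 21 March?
1 April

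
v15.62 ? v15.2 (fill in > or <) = >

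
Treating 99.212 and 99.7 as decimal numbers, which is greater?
99.7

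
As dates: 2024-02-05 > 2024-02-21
False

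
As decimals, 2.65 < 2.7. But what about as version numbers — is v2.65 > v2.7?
True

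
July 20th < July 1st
False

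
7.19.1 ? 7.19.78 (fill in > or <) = <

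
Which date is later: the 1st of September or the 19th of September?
the 19th of September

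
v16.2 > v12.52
True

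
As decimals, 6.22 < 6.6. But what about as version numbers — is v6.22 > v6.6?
True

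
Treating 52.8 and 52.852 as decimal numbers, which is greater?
52.852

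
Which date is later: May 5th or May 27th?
May 27th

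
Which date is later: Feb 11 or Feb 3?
Feb 11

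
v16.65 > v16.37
True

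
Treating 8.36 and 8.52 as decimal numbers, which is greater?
8.52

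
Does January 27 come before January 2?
No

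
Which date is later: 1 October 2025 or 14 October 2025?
14 October 2025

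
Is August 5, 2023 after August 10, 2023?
No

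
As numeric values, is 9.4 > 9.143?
True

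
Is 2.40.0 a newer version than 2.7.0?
Yes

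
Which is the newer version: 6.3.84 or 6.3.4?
6.3.84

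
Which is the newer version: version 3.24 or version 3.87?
version 3.87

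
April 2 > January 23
True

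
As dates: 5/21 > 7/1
False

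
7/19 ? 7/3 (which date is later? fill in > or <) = >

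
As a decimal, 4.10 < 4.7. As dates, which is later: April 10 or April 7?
April 10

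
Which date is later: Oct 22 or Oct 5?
Oct 22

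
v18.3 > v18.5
False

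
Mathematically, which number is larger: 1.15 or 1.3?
1.3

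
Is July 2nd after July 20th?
No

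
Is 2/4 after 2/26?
No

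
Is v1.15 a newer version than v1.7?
Yes. Version numbers are compared segment by segment as integers, not as decimals: minor version 15 > 7, so v1.15 > v1.7 (even though the decimal 1.15 < 1.7).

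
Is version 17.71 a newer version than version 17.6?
Yes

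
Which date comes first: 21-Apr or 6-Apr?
6-Apr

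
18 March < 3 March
False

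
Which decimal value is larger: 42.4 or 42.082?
42.4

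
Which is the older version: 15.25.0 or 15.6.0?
15.6.0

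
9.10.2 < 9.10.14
True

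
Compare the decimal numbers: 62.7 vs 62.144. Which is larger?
62.7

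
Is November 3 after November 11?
No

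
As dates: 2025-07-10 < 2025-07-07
False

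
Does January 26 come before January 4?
No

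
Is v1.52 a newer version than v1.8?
Yes. Version numbers are compared segment by segment as integers, not as decimals: minor version 52 > 8, so v1.52 > v1.8 (even though the decimal 1.52 < 1.8).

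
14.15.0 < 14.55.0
True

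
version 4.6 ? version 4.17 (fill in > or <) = <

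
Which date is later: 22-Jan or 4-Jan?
22-Jan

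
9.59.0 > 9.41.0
True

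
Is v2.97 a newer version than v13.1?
No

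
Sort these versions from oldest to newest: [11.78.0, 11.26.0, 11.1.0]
[11.1.0, 11.26.0, 11.78.0]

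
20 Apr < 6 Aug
True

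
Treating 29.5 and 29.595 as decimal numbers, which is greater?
29.595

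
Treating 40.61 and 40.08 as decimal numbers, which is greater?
40.61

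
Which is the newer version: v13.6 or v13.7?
v13.7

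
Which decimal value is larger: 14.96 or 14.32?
14.96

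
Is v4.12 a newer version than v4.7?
Yes. Version numbers are compared segment by segment as integers, not as decimals: minor version 12 > 7, so v4.12 > v4.7 (even though the decimal 4.12 < 4.7).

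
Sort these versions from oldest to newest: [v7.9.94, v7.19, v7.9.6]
[v7.9.6, v7.9.94, v7.19]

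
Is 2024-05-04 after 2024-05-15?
No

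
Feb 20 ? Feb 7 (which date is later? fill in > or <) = >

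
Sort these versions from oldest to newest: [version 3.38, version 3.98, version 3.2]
[version 3.2, version 3.38, version 3.98]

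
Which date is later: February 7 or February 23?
February 23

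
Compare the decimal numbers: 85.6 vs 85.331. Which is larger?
85.6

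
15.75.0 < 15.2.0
False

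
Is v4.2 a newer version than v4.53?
No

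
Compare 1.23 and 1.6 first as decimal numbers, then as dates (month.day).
As decimals: 1.23 < 1.6. As dates: 1/23 is later than 1/6 (day 23 > day 6).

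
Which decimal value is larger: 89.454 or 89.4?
89.454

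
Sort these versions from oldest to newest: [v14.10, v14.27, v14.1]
[v14.1, v14.10, v14.27]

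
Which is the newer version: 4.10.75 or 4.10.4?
4.10.75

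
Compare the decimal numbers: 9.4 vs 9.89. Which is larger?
9.89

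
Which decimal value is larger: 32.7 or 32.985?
32.985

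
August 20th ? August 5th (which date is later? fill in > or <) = >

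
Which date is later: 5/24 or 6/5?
6/5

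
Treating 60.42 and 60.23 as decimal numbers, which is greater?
60.42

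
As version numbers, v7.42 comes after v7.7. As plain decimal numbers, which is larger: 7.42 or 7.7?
7.7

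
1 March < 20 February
False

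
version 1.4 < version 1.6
True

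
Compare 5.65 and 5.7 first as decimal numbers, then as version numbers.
As decimals: 5.65 < 5.7. As versions: v5.65 > v5.7 (minor version 65 > 7).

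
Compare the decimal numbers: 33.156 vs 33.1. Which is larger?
33.156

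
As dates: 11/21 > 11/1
True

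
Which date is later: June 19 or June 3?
June 19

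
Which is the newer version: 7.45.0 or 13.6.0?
13.6.0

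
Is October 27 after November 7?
No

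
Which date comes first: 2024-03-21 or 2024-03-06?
2024-03-06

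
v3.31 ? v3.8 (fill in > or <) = >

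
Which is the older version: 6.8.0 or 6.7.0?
6.7.0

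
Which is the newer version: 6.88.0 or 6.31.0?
6.88.0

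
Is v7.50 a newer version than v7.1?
Yes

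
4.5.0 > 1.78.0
True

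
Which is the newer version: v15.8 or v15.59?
v15.59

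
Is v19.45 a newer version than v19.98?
No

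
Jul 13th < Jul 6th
False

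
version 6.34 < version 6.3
False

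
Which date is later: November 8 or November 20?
November 20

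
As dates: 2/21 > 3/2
False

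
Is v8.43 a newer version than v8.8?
Yes. Version numbers are compared segment by segment as integers, not as decimals: minor version 43 > 8, so v8.43 > v8.8 (even though the decimal 8.43 < 8.8).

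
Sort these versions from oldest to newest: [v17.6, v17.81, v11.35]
[v11.35, v17.6, v17.81]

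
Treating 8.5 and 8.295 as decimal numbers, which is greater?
8.5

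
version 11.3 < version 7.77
False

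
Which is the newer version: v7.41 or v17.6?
v17.6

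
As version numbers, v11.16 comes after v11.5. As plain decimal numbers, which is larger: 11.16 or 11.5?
11.5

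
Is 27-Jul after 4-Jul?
Yes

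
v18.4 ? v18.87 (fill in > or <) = <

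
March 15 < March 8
False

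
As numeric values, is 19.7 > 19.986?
False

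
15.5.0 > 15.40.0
False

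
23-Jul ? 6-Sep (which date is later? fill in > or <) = <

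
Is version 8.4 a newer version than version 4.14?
Yes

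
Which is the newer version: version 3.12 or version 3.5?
version 3.12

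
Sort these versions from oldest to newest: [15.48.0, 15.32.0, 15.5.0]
[15.5.0, 15.32.0, 15.48.0]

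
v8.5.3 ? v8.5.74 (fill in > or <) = <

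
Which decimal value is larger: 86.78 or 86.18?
86.78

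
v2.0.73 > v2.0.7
True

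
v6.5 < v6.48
True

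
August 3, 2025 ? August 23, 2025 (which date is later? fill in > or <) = <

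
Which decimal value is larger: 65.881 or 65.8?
65.881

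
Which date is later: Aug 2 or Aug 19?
Aug 19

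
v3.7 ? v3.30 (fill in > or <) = <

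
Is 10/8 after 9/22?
Yes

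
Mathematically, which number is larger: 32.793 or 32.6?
32.793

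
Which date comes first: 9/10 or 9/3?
9/3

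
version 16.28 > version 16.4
True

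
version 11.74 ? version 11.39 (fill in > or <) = >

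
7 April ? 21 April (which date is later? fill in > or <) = <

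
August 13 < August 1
False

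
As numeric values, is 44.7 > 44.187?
True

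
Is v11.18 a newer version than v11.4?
Yes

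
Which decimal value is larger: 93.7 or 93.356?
93.7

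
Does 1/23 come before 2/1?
Yes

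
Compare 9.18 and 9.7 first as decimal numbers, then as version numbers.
As decimals: 9.18 < 9.7. As versions: v9.18 > v9.7 (minor version 18 > 7).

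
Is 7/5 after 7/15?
No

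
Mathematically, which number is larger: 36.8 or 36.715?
36.8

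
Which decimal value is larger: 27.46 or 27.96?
27.96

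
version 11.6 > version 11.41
False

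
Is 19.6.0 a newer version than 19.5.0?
Yes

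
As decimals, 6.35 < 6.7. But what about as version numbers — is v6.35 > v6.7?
True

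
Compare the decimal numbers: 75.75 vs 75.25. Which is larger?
75.75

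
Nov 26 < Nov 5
False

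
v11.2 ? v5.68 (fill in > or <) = >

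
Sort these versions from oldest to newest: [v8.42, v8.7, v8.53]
[v8.7, v8.42, v8.53]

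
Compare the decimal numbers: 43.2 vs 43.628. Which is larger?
43.628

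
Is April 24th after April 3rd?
Yes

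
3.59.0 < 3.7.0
False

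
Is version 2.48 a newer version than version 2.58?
No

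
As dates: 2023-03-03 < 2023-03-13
True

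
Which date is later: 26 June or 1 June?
26 June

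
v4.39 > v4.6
True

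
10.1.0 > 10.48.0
False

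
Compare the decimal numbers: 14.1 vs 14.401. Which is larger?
14.401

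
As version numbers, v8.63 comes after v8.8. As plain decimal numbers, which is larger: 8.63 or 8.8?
8.8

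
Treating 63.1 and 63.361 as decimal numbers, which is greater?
63.361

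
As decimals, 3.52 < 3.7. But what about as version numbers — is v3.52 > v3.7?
True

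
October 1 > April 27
True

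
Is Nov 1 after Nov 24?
No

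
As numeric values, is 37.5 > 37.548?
False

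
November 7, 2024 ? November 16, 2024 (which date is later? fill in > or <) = <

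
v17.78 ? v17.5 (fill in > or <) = >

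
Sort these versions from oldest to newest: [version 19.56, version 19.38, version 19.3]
[version 19.3, version 19.38, version 19.56]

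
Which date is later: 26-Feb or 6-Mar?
6-Mar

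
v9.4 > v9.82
False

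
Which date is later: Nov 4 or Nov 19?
Nov 19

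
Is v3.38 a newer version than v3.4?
Yes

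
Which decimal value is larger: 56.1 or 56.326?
56.326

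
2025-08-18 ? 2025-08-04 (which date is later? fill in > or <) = >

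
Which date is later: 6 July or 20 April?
6 July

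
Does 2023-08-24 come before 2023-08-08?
No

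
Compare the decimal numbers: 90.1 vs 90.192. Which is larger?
90.192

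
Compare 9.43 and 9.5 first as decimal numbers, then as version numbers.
As decimals: 9.43 < 9.5. As versions: v9.43 > v9.5 (minor version 43 > 5).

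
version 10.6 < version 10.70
True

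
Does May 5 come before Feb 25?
No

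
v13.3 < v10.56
False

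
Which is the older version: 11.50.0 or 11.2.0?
11.2.0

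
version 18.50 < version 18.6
False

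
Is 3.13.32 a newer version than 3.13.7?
Yes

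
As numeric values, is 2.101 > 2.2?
False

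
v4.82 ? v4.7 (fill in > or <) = >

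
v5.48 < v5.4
False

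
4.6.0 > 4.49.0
False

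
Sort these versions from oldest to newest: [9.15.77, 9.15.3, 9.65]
[9.15.3, 9.15.77, 9.65]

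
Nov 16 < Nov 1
False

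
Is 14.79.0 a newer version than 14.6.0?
Yes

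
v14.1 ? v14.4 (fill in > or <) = <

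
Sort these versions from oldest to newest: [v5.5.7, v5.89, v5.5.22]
[v5.5.7, v5.5.22, v5.89]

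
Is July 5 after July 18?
No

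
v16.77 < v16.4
False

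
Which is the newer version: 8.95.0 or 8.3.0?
8.95.0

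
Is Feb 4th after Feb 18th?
No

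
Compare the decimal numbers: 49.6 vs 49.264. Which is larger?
49.6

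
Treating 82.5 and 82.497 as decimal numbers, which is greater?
82.5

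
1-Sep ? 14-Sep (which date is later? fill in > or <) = <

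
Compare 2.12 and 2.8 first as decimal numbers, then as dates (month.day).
As decimals: 2.12 < 2.8. As dates: 2/12 is later than 2/8 (day 12 > day 8).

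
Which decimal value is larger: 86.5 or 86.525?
86.525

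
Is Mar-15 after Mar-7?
Yes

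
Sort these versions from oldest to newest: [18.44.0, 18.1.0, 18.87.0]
[18.1.0, 18.44.0, 18.87.0]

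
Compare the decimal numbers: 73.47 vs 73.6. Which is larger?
73.6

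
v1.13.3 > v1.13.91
False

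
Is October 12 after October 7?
Yes. Day 12 comes after day 7 in October — this is a date comparison, not a decimal one (the decimal 10.12 would be smaller than 10.7).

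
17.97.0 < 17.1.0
False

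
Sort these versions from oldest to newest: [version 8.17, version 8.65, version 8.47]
[version 8.17, version 8.47, version 8.65]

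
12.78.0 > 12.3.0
True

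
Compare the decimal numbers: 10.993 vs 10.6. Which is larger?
10.993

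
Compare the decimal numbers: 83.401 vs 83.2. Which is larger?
83.401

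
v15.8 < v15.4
False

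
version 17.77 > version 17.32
True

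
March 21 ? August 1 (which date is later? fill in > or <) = <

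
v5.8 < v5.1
False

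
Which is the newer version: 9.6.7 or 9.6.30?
9.6.30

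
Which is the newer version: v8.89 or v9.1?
v9.1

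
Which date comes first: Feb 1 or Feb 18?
Feb 1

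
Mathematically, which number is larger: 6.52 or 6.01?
6.52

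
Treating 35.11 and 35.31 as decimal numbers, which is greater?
35.31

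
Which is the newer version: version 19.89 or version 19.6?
version 19.89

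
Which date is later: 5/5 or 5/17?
5/17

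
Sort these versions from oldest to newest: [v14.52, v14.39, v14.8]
[v14.8, v14.39, v14.52]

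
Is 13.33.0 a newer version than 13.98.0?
No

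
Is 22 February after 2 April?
No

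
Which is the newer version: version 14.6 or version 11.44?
version 14.6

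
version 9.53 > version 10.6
False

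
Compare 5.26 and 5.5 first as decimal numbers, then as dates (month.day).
As decimals: 5.26 < 5.5. As dates: 5/26 is later than 5/5 (day 26 > day 5).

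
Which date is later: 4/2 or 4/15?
4/15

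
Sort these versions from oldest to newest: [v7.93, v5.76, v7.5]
[v5.76, v7.5, v7.93]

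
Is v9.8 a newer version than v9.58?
No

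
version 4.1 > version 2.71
True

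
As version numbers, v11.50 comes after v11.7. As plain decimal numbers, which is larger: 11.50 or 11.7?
11.7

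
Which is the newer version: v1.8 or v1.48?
v1.48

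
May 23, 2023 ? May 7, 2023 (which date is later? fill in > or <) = >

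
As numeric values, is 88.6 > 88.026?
True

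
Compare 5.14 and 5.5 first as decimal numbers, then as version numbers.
As decimals: 5.14 < 5.5. As versions: v5.14 > v5.5 (minor version 14 > 5).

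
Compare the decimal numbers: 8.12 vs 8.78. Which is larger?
8.78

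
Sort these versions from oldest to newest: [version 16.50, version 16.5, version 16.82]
[version 16.5, version 16.50, version 16.82]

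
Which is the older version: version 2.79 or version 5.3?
version 2.79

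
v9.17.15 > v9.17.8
True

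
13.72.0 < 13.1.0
False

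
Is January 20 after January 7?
Yes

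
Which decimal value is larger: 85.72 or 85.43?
85.72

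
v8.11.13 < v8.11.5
False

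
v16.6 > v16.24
False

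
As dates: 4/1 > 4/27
False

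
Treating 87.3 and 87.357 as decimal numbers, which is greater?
87.357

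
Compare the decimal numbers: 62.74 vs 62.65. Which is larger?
62.74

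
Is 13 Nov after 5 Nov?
Yes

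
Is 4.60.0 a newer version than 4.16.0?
Yes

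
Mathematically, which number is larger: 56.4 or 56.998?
56.998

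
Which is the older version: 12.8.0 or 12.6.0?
12.6.0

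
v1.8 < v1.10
True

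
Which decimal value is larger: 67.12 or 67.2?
67.2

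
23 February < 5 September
True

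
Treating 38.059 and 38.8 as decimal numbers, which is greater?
38.8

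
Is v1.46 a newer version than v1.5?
Yes. Version numbers are compared segment by segment as integers, not as decimals: minor version 46 > 5, so v1.46 > v1.5 (even though the decimal 1.46 < 1.5).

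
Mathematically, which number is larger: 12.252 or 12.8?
12.8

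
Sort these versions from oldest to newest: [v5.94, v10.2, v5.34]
[v5.34, v5.94, v10.2]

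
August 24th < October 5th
True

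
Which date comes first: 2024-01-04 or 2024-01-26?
2024-01-04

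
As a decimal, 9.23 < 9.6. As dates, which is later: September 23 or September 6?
September 23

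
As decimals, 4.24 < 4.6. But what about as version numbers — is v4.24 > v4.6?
True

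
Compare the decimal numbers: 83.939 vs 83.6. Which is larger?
83.939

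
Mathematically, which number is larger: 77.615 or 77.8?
77.8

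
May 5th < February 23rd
False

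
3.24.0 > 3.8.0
True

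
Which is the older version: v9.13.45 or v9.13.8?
v9.13.8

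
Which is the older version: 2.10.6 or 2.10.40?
2.10.6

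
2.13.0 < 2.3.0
False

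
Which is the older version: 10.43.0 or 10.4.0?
10.4.0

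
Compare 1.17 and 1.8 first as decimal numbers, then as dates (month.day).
As decimals: 1.17 < 1.8. As dates: 1/17 is later than 1/8 (day 17 > day 8).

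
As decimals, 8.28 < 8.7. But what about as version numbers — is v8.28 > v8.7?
True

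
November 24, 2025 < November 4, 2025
False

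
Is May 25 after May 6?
Yes. Day 25 comes after day 6 in May — this is a date comparison, not a decimal one (the decimal 5.25 would be smaller than 5.6).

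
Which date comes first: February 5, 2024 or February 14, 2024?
February 5, 2024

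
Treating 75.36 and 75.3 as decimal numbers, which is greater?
75.36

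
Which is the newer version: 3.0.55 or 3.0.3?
3.0.55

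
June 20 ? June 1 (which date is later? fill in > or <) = >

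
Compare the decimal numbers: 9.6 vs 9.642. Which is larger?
9.642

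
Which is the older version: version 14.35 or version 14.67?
version 14.35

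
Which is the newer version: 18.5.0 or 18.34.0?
18.34.0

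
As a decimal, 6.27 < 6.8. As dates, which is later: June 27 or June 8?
June 27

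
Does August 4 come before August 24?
Yes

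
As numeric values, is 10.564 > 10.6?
False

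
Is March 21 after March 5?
Yes. Day 21 comes after day 5 in March — this is a date comparison, not a decimal one (the decimal 3.21 would be smaller than 3.5).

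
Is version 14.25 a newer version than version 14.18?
Yes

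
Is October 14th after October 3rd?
Yes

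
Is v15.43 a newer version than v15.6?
Yes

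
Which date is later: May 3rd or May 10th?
May 10th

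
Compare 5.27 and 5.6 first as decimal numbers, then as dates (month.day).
As decimals: 5.27 < 5.6. As dates: 5/27 is later than 5/6 (day 27 > day 6).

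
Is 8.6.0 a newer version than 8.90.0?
No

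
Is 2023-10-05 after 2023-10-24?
No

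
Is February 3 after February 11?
No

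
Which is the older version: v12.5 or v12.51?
v12.5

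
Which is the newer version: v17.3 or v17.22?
v17.22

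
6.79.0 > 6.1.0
True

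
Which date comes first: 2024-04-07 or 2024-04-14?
2024-04-07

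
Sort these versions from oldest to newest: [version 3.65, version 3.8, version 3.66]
[version 3.8, version 3.65, version 3.66]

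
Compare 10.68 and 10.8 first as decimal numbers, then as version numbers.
As decimals: 10.68 < 10.8. As versions: v10.68 > v10.8 (minor version 68 > 8).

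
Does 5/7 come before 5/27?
Yes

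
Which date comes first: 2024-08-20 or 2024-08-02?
2024-08-02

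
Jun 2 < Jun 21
True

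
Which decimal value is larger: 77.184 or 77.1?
77.184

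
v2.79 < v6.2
True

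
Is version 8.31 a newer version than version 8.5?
Yes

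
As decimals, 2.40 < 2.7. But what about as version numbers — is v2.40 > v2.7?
True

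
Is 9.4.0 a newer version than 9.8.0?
No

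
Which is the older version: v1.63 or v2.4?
v1.63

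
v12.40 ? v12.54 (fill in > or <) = <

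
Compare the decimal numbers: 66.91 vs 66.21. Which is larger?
66.91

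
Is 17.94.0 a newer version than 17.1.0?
Yes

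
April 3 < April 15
True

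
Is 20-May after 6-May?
Yes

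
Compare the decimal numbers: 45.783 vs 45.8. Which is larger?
45.8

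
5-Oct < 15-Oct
True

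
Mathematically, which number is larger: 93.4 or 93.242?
93.4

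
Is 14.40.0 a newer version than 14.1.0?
Yes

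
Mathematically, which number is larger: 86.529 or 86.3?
86.529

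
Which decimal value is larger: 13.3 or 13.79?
13.79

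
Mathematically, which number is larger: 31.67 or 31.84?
31.84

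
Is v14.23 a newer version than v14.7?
Yes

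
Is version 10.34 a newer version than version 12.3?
No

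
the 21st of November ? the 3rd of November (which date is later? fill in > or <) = >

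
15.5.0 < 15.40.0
True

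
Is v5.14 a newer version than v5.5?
Yes. Version numbers are compared segment by segment as integers, not as decimals: minor version 14 > 5, so v5.14 > v5.5 (even though the decimal 5.14 < 5.5).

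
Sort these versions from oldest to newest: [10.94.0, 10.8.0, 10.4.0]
[10.4.0, 10.8.0, 10.94.0]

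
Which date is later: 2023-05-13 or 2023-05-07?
2023-05-13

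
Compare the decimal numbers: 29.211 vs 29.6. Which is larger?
29.6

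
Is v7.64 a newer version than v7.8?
Yes. Version numbers are compared segment by segment as integers, not as decimals: minor version 64 > 8, so v7.64 > v7.8 (even though the decimal 7.64 < 7.8).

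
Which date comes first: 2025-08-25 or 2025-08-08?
2025-08-08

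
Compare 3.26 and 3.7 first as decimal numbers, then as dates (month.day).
As decimals: 3.26 < 3.7. As dates: 3/26 is later than 3/7 (day 26 > day 7).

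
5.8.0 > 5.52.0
False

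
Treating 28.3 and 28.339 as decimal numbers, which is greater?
28.339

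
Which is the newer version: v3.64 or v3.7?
v3.64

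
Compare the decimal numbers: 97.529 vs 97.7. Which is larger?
97.7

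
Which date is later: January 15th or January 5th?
January 15th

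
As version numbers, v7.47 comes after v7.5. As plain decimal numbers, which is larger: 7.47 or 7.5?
7.5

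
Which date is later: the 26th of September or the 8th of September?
the 26th of September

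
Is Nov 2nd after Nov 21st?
No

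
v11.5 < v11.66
True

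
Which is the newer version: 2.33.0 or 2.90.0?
2.90.0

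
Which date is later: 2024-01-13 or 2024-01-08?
2024-01-13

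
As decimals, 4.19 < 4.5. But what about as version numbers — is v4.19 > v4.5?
True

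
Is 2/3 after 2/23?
No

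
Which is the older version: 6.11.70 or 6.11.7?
6.11.7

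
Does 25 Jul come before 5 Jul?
No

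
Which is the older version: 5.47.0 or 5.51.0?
5.47.0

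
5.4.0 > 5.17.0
False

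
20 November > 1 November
True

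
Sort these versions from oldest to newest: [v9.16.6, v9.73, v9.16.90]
[v9.16.6, v9.16.90, v9.73]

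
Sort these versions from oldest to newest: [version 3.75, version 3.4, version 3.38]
[version 3.4, version 3.38, version 3.75]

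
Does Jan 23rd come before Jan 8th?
No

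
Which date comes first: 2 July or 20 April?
20 April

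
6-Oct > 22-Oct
False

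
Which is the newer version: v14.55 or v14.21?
v14.55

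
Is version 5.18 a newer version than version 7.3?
No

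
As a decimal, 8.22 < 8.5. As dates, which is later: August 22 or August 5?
August 22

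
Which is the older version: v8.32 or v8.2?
v8.2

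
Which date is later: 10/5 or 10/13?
10/13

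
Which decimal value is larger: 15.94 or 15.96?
15.96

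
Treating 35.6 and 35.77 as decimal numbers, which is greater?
35.77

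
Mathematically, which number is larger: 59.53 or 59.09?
59.53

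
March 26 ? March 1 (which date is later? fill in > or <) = >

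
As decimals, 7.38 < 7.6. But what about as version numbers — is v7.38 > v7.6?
True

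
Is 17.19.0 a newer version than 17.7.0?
Yes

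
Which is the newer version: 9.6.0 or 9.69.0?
9.69.0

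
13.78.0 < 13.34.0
False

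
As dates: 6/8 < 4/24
False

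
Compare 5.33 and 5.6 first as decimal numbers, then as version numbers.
As decimals: 5.33 < 5.6. As versions: v5.33 > v5.6 (minor version 33 > 6).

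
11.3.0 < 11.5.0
True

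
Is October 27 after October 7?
Yes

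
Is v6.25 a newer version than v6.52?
No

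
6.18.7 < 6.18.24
True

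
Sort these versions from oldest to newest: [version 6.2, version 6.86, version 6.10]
[version 6.2, version 6.10, version 6.86]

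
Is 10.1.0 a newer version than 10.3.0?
No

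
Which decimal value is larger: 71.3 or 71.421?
71.421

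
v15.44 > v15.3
True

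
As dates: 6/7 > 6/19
False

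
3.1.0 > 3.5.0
False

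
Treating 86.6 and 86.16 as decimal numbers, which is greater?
86.6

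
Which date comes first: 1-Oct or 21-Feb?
21-Feb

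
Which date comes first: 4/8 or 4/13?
4/8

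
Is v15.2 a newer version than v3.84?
Yes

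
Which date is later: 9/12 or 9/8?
9/12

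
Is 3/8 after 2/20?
Yes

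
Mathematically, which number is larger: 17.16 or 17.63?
17.63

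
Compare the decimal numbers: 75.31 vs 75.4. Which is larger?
75.4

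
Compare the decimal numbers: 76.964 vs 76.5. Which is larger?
76.964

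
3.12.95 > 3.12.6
True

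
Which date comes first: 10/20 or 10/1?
10/1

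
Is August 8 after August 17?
No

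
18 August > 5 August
True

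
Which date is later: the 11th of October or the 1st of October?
the 11th of October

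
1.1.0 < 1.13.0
True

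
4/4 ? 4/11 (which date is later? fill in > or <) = <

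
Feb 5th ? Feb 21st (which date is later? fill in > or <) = <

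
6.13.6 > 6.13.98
False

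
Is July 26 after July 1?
Yes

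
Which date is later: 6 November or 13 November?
13 November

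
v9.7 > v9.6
True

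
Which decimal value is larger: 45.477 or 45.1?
45.477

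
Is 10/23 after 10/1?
Yes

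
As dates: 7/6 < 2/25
False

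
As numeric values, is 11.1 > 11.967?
False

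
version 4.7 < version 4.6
False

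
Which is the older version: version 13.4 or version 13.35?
version 13.4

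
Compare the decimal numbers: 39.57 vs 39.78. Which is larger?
39.78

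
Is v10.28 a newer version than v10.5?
Yes. Version numbers are compared segment by segment as integers, not as decimals: minor version 28 > 5, so v10.28 > v10.5 (even though the decimal 10.28 < 10.5).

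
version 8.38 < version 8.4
False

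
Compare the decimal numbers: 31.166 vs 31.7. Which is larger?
31.7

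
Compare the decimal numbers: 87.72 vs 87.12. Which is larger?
87.72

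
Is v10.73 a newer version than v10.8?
Yes. Version numbers are compared segment by segment as integers, not as decimals: minor version 73 > 8, so v10.73 > v10.8 (even though the decimal 10.73 < 10.8).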